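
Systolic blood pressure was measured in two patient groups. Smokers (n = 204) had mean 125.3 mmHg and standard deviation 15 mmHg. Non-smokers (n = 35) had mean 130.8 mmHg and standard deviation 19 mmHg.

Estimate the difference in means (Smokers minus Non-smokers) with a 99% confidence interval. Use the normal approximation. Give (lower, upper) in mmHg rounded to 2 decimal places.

SE₁ = s₁/√n₁ = 15/√204 = 1.0502; SE₂ = 19/√35 = 3.2116.
Independent samples, unequal variances: SE_diff = √(SE₁² + SE₂²) = √(1.10292004 + 10.31437456) = 3.3789.
z* = 2.576, so margin of error = 2.576 × 3.3789 = 8.7040.
Difference in means = 125.3 − 130.8 = -5.5000.
-5.5000 ± 8.7040 → (-14.20, 3.20).

(-14.20, 3.20)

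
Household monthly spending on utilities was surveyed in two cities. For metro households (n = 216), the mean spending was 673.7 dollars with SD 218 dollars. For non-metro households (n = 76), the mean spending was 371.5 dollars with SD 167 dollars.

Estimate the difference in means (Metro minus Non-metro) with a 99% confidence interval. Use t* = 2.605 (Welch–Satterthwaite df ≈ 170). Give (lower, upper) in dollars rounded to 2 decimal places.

(239.09, 365.31)

SE₁ = s₁/√n₁ = 218/√216 = 14.8330; SE₂ = 167/√76 = 19.1562.
Independent samples, unequal variances: SE_diff = √(SE₁² + SE₂²) = √(220.017889 + 366.95999844) = 24.2276.
t* = 2.605, so margin of error = 2.605 × 24.2276 = 63.1129.
Difference in means = 673.7 − 371.5 = 302.2000.
302.2000 ± 63.1129 → (239.09, 365.31).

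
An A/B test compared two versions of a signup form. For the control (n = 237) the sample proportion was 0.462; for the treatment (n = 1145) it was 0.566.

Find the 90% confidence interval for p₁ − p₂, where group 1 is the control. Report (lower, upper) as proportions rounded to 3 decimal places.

SE₁ = √(p̂₁(1−p̂₁)/n₁) = √(0.4620·0.5380/237) = 0.03238; SE₂ = √(0.5660·0.4340/1145) = 0.01465.
Independent samples: SE of the difference = √(SE₁² + SE₂²) = √(0.0010484644 + 0.0002146225) = 0.03554.
z* for 90% confidence is 1.645, so the margin of error is 1.645 × 0.03554 = 0.05846.
Point estimate p̂₁ − p̂₂ = 0.4620 − 0.5660 = -0.1040.
-0.1040 ± 0.05846 → (-0.162, -0.046).

(-0.162, -0.046)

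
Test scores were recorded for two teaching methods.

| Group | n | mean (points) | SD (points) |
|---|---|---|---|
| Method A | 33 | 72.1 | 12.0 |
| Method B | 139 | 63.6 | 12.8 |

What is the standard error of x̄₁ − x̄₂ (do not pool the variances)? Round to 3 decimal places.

SE₁ = s₁/√n₁ = 12.0/√33 = 2.0889; SE₂ = 12.8/√139 = 1.0857.
Independent samples, unequal variances: SE_diff = √(SE₁² + SE₂²) = √(4.36350321 + 1.17874449) = 2.3542.

2.354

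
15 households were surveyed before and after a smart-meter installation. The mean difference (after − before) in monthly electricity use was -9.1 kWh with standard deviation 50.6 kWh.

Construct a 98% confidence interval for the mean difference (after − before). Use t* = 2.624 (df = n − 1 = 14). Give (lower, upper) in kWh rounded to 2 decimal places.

Paired design: SE = s_d/√n = 50.6/√15 = 13.0649.
t* = 2.624; margin of error = 2.624 × 13.0649 = 34.2823.
-9.1 ± 34.2823 → (-43.38, 25.18).

(-43.38, 25.18)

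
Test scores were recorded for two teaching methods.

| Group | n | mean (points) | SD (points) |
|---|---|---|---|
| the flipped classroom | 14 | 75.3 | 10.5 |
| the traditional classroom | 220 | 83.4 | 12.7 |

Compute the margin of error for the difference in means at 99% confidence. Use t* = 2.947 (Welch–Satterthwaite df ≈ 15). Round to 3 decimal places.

8.646

Standard errors of each mean: 10.5/√14 = 2.8062 and 12.7/√220 = 0.8562.
SE(x̄₁ − x̄₂) = √(2.8062² + 0.8562²) = 2.9339 for independent samples with unequal variances.
With t* = 2.947, the margin is 2.947 × 2.9339 = 8.6462.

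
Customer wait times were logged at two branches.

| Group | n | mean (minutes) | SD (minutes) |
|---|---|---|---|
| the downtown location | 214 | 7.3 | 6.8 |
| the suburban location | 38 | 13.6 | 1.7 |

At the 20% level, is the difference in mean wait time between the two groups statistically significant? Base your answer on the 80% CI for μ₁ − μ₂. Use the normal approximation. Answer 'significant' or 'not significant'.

Standard errors of each mean: 6.8/√214 = 0.4648 and 1.7/√38 = 0.2758.
SE(x̄₁ − x̄₂) = √(0.4648² + 0.2758²) = 0.5405 for independent samples with unequal variances.
With z* = 1.282, the margin is 1.282 × 0.5405 = 0.6929.
x̄₁ − x̄₂ = 7.3 − 13.6 = -6.3000; the interval is -6.3000 ± 0.6929 = (-6.9929, -5.6071).
The interval (-6.9929, -5.6071) does not contain 0, so the difference is significant.

significant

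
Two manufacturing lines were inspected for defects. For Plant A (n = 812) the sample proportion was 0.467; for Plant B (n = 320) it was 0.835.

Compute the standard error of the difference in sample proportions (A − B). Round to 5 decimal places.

Each SE is √(p̂(1−p̂)/n): √(0.4670·0.5330/812) = 0.01751 and √(0.8350·0.1650/320) = 0.02075.
SE(p̂₁ − p̂₂) = √(SE₁² + SE₂²) = √(0.0003066001 + 0.0004305625) = 0.02715, since the two samples are independent.

0.02715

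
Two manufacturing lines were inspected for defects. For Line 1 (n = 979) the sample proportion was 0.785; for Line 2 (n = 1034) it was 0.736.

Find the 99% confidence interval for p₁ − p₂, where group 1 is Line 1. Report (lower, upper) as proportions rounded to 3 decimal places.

The two standard errors are √(0.7850×0.2150/979) = 0.01313 and √(0.7360×0.2640/1034) = 0.01371.
Because the samples are independent, SE_diff = √(0.01313² + 0.01371²) = 0.01898.
Using z* = 2.576 for 99%, ME = 2.576 × 0.01898 = 0.04889.
p̂₁ − p̂₂ = 0.0490; interval 0.0490 ± 0.04889 gives (0.000, 0.098).

(0.000, 0.098)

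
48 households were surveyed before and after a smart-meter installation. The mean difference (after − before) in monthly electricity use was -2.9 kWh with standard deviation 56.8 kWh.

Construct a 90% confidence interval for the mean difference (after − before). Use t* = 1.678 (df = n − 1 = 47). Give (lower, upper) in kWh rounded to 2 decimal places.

(-16.66, 10.86)

Paired design: SE = s_d/√n = 56.8/√48 = 8.1984.
t* = 1.678; margin of error = 1.678 × 8.1984 = 13.7569.
-2.9 ± 13.7569 → (-16.66, 10.86).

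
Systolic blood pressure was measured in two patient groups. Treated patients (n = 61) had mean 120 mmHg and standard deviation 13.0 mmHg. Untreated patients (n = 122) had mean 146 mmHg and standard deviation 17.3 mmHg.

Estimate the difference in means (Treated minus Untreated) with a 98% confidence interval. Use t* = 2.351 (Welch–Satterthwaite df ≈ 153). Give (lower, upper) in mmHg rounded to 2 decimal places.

Per-group SEs: s₁/√n₁ = 13.0/√61 = 1.6645, s₂/√n₂ = 17.3/√122 = 1.5663.
Unpooled SE of the difference: √(2.77056025 + 2.45329569) = 2.2856.
Margin of error = t* · SE = 2.351 × 2.2856 = 5.3734.
x̄₁ − x̄₂ = 120 − 146 = -26.0000.
CI: -26.0000 ± 5.3734 = (-31.37, -20.63).

(-31.37, -20.63)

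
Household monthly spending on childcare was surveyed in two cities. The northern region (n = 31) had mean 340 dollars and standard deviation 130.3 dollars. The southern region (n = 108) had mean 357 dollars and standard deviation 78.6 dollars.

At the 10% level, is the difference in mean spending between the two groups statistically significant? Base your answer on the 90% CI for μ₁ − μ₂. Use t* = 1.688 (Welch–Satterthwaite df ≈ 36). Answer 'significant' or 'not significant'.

not significant

Per-group SEs: s₁/√n₁ = 130.3/√31 = 23.4026, s₂/√n₂ = 78.6/√108 = 7.5633.
Unpooled SE of the difference: √(547.68168676 + 57.20350689) = 24.5944.
Margin of error = t* · SE = 1.688 × 24.5944 = 41.5153.
x̄₁ − x̄₂ = 340 − 357 = -17.0000.
CI: -17.0000 ± 41.5153 = (-58.5153, 24.5153).
The interval (-58.5153, 24.5153) contains 0, so the difference is not significant.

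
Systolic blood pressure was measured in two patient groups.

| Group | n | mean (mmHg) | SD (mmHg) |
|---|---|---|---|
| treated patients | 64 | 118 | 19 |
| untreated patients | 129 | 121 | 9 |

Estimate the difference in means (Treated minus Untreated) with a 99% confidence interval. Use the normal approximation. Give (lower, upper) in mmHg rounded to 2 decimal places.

(-9.45, 3.45)

Per-group SEs: s₁/√n₁ = 19/√64 = 2.3750, s₂/√n₂ = 9/√129 = 0.7924.
Unpooled SE of the difference: √(5.640625 + 0.62789776) = 2.5037.
Margin of error = z* · SE = 2.576 × 2.5037 = 6.4495.
x̄₁ − x̄₂ = 118 − 121 = -3.0000.
CI: -3.0000 ± 6.4495 = (-9.45, 3.45).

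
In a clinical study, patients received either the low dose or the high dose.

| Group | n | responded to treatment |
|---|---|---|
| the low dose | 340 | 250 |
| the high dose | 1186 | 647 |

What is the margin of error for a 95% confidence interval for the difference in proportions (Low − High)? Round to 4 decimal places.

p̂₁ = 250/340 = 0.7353 and p̂₂ = 647/1186 = 0.5455.
SE₁ = √(p̂₁(1−p̂₁)/n₁) = √(0.7353·0.2647/340) = 0.02393; SE₂ = √(0.5455·0.4545/1186) = 0.01446.
Independent samples: SE of the difference = √(SE₁² + SE₂²) = √(0.0005726449 + 0.0002090916) = 0.02796.
z* for 95% confidence is 1.960, so the margin of error is 1.960 × 0.02796 = 0.05480.

0.0548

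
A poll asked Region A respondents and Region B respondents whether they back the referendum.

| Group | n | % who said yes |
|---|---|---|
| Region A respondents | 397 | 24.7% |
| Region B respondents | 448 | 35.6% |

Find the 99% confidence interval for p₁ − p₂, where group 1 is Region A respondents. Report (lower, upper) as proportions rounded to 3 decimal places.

(-0.190, -0.028)

Each SE is √(p̂(1−p̂)/n): √(0.2470·0.7530/397) = 0.02164 and √(0.3560·0.6440/448) = 0.02262.
SE(p̂₁ − p̂₂) = √(SE₁² + SE₂²) = √(0.0004682896 + 0.0005116644) = 0.03130, since the two samples are independent.
At 99% confidence z* = 2.576; margin = 2.576 × 0.03130 = 0.08063.
The difference is 0.2470 − 0.3560 = -0.1090, so the interval is -0.1090 ± 0.08063 = (-0.190, -0.028).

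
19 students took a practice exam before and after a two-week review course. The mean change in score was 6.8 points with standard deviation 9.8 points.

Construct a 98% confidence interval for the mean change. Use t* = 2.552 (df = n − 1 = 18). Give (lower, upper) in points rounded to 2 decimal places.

(1.06, 12.54)

This is a matched-pairs design, so SE = s_d/√n = 9.8/√19 = 2.2483.
Margin = 2.552 × 2.2483 = 5.7377; the interval is 6.8 ± 5.7377 = (1.06, 12.54).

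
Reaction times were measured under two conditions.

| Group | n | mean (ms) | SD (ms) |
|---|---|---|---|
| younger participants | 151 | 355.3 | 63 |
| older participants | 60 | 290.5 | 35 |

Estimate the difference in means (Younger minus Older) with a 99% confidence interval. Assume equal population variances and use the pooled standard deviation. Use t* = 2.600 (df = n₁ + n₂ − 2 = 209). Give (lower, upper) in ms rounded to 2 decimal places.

s_p = √[((n₁−1)s₁² + (n₂−1)s₂²)/(n₁+n₂−2)] = √[(150·63² + 59·35²)/209] = 56.5188.
SE = 56.5188·√(1/151 + 1/60) = 8.6252.
With t* = 2.600, margin = 2.600 × 8.6252 = 22.4255.
x̄₁ − x̄₂ = 355.3 − 290.5 = 64.8000; interval 64.8000 ± 22.4255 = (42.37, 87.23).

(42.37, 87.23)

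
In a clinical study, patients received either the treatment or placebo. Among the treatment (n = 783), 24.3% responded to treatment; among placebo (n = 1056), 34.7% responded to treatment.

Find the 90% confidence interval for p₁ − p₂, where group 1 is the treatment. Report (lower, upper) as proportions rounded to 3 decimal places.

(-0.139, -0.069)

Each SE is √(p̂(1−p̂)/n): √(0.2430·0.7570/783) = 0.01533 and √(0.3470·0.6530/1056) = 0.01465.
SE(p̂₁ − p̂₂) = √(SE₁² + SE₂²) = √(0.0002350089 + 0.0002146225) = 0.02120, since the two samples are independent.
At 90% confidence z* = 1.645; margin = 1.645 × 0.02120 = 0.03487.
The difference is 0.2430 − 0.3470 = -0.1040, so the interval is -0.1040 ± 0.03487 = (-0.139, -0.069).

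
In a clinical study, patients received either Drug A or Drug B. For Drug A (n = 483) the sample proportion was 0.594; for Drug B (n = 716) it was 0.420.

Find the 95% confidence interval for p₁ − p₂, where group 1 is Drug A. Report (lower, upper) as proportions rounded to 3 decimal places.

(0.117, 0.231)

SE₁ = √(p̂₁(1−p̂₁)/n₁) = √(0.5940·0.4060/483) = 0.02235; SE₂ = √(0.4200·0.5800/716) = 0.01845.
Independent samples: SE of the difference = √(SE₁² + SE₂²) = √(0.0004995225 + 0.0003404025) = 0.02898.
z* for 95% confidence is 1.960, so the margin of error is 1.960 × 0.02898 = 0.05680.
Point estimate p̂₁ − p̂₂ = 0.5940 − 0.4200 = 0.1740.
0.1740 ± 0.05680 → (0.117, 0.231).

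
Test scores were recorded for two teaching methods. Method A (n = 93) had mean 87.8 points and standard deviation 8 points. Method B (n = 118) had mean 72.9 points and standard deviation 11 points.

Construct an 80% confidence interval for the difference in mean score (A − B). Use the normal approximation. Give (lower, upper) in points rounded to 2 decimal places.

(13.22, 16.58)

Per-group SEs: s₁/√n₁ = 8/√93 = 0.8296, s₂/√n₂ = 11/√118 = 1.0126.
Unpooled SE of the difference: √(0.68823616 + 1.02535876) = 1.3090.
Margin of error = z* · SE = 1.282 × 1.3090 = 1.6781.
x̄₁ − x̄₂ = 87.8 − 72.9 = 14.9000.
CI: 14.9000 ± 1.6781 = (13.22, 16.58).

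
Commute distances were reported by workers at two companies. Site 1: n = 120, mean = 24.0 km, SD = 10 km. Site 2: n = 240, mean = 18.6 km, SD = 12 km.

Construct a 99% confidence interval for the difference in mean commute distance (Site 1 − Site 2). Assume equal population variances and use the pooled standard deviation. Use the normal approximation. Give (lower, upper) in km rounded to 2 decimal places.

s_p = √[((n₁−1)s₁² + (n₂−1)s₂²)/(n₁+n₂−2)] = √[(119·10² + 239·12²)/358] = 11.3743.
SE = 11.3743·√(1/120 + 1/240) = 1.2717.
With z* = 2.576, margin = 2.576 × 1.2717 = 3.2759.
x̄₁ − x̄₂ = 24.0 − 18.6 = 5.4000; interval 5.4000 ± 3.2759 = (2.12, 8.68).

(2.12, 8.68)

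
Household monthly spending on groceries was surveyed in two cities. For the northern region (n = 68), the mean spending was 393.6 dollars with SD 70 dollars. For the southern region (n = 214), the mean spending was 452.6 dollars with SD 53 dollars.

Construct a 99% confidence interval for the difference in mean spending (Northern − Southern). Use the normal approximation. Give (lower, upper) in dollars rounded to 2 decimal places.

Per-group SEs: s₁/√n₁ = 70/√68 = 8.4887, s₂/√n₂ = 53/√214 = 3.6230.
Unpooled SE of the difference: √(72.05802769 + 13.126129) = 9.2295.
Margin of error = z* · SE = 2.576 × 9.2295 = 23.7752.
x̄₁ − x̄₂ = 393.6 − 452.6 = -59.0000.
CI: -59.0000 ± 23.7752 = (-82.78, -35.22).

(-82.78, -35.22)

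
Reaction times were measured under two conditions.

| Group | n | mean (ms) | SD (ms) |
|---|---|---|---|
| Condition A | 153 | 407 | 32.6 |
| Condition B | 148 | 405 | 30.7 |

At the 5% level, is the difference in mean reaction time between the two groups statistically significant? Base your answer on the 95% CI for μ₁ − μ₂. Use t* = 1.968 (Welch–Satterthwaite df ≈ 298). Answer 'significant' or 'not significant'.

not significant

Per-group SEs: s₁/√n₁ = 32.6/√153 = 2.6356, s₂/√n₂ = 30.7/√148 = 2.5235.
Unpooled SE of the difference: √(6.94638736 + 6.36805225) = 3.6489.
Margin of error = t* · SE = 1.968 × 3.6489 = 7.1810.
x̄₁ − x̄₂ = 407 − 405 = 2.0000.
CI: 2.0000 ± 7.1810 = (-5.1810, 9.1810).
The interval (-5.1810, 9.1810) contains 0, so the difference is not significant.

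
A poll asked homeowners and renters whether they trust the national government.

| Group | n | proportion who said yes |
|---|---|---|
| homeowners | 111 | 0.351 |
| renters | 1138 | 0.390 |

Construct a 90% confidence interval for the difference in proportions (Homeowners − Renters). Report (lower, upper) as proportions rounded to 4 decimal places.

Each SE is √(p̂(1−p̂)/n): √(0.3510·0.6490/111) = 0.04530 and √(0.3900·0.6100/1138) = 0.01446.
SE(p̂₁ − p̂₂) = √(SE₁² + SE₂²) = √(0.00205209 + 0.0002090916) = 0.04755, since the two samples are independent.
At 90% confidence z* = 1.645; margin = 1.645 × 0.04755 = 0.07822.
The difference is 0.3510 − 0.3900 = -0.0390, so the interval is -0.0390 ± 0.07822 = (-0.1172, 0.0392).

(-0.1172, 0.0392)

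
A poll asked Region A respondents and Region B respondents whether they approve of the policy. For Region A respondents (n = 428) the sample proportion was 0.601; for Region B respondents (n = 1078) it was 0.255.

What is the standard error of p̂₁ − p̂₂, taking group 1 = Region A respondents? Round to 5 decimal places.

0.02714

SE₁ = √(p̂₁(1−p̂₁)/n₁) = √(0.6010·0.3990/428) = 0.02367; SE₂ = √(0.2550·0.7450/1078) = 0.01328.
Independent samples: SE of the difference = √(SE₁² + SE₂²) = √(0.0005602689 + 0.0001763584) = 0.02714.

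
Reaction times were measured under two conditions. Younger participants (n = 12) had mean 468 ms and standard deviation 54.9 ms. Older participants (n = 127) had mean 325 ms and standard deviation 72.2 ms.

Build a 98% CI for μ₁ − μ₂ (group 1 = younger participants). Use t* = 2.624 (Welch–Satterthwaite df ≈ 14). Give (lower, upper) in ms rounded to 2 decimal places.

Per-group SEs: s₁/√n₁ = 54.9/√12 = 15.8483, s₂/√n₂ = 72.2/√127 = 6.4067.
Unpooled SE of the difference: √(251.16861289 + 41.04580489) = 17.0943.
Margin of error = t* · SE = 2.624 × 17.0943 = 44.8554.
x̄₁ − x̄₂ = 468 − 325 = 143.0000.
CI: 143.0000 ± 44.8554 = (98.14, 187.86).

(98.14, 187.86)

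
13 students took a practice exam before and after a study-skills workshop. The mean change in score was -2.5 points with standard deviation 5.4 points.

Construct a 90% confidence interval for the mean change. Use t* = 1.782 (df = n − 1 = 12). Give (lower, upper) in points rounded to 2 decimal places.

(-5.17, 0.17)

Paired design: SE = s_d/√n = 5.4/√13 = 1.4977.
t* = 1.782; margin of error = 1.782 × 1.4977 = 2.6689.
-2.5 ± 2.6689 → (-5.17, 0.17).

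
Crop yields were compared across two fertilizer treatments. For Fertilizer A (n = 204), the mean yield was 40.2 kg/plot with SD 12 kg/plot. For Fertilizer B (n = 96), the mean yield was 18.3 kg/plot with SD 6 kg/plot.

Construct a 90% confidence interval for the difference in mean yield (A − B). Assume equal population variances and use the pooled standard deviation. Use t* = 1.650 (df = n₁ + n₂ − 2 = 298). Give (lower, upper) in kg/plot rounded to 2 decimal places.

(19.76, 24.04)

Pooled variance s_p² = [203·12² + 95·6²] / (204+96−2) = 109.5705, so s_p = 10.4676.
SE_diff = s_p·√(1/n₁ + 1/n₂) = 10.4676·√(1/204 + 1/96) = 1.2956.
t* = 1.650; margin = 1.650 × 1.2956 = 2.1377.
Difference = 40.2 − 18.3 = 21.9000.
21.9000 ± 2.1377 → (19.76, 24.04).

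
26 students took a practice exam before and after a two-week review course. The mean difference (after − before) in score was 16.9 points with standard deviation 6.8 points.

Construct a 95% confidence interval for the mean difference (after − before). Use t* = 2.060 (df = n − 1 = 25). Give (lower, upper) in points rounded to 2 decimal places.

(14.15, 19.65)

Paired design: SE = s_d/√n = 6.8/√26 = 1.3336.
t* = 2.060; margin of error = 2.060 × 1.3336 = 2.7472.
16.9 ± 2.7472 → (14.15, 19.65).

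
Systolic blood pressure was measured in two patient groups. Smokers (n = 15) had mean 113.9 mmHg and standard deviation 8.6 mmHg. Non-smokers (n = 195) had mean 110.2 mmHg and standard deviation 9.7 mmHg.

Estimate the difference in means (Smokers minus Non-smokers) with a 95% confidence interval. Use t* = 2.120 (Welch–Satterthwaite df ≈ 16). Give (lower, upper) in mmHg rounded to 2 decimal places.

Standard errors of each mean: 8.6/√15 = 2.2205 and 9.7/√195 = 0.6946.
SE(x̄₁ − x̄₂) = √(2.2205² + 0.6946²) = 2.3266 for independent samples with unequal variances.
With t* = 2.120, the margin is 2.120 × 2.3266 = 4.9324.
x̄₁ − x̄₂ = 113.9 − 110.2 = 3.7000; the interval is 3.7000 ± 4.9324 = (-1.23, 8.63).

(-1.23, 8.63)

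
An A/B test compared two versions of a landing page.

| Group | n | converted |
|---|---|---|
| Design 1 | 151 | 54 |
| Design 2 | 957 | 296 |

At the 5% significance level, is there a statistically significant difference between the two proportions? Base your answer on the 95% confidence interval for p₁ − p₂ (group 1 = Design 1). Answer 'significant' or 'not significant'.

Sample proportions: 54/151 = 0.3576, 296/957 = 0.3093.
Each SE is √(p̂(1−p̂)/n): √(0.3576·0.6424/151) = 0.03900 and √(0.3093·0.6907/957) = 0.01494.
SE(p̂₁ − p̂₂) = √(SE₁² + SE₂²) = √(0.001521 + 0.0002232036) = 0.04176, since the two samples are independent.
At 95% confidence z* = 1.960; margin = 1.960 × 0.04176 = 0.08185.
The difference is 0.3576 − 0.3093 = 0.0483, so the interval is 0.0483 ± 0.08185 = (-0.03355, 0.13015).
The interval (-0.03355, 0.13015) contains 0, so the difference is not significant.

not significant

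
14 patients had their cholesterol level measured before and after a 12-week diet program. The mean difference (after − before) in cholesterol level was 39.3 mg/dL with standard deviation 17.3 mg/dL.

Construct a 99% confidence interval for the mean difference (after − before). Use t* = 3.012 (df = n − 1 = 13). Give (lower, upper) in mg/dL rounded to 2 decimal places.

(25.37, 53.23)

This is a matched-pairs design, so SE = s_d/√n = 17.3/√14 = 4.6236.
Margin = 3.012 × 4.6236 = 13.9263; the interval is 39.3 ± 13.9263 = (25.37, 53.23).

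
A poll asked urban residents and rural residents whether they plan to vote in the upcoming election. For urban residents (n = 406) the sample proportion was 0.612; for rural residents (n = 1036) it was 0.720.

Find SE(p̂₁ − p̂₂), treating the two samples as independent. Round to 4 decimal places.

0.0279

SE₁ = √(p̂₁(1−p̂₁)/n₁) = √(0.6120·0.3880/406) = 0.02418; SE₂ = √(0.7200·0.2800/1036) = 0.01395.
Independent samples: SE of the difference = √(SE₁² + SE₂²) = √(0.0005846724 + 0.0001946025) = 0.02792.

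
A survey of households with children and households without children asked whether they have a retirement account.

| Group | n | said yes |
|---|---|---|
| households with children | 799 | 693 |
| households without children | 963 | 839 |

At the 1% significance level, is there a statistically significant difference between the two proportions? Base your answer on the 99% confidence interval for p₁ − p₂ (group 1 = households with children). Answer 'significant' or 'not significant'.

not significant

Sample proportions: 693/799 = 0.8673, 839/963 = 0.8712.
Each SE is √(p̂(1−p̂)/n): √(0.8673·0.1327/799) = 0.01200 and √(0.8712·0.1288/963) = 0.01079.
SE(p̂₁ − p̂₂) = √(SE₁² + SE₂²) = √(0.000144 + 0.0001164241) = 0.01614, since the two samples are independent.
At 99% confidence z* = 2.576; margin = 2.576 × 0.01614 = 0.04158.
The difference is 0.8673 − 0.8712 = -0.0039, so the interval is -0.0039 ± 0.04158 = (-0.04548, 0.03768).
The interval (-0.04548, 0.03768) contains 0, so the difference is not significant.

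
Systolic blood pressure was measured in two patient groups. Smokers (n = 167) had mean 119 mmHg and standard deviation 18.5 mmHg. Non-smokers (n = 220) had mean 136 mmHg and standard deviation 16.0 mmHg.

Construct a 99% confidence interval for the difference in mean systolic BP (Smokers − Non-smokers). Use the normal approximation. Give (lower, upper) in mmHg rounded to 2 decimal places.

Standard errors of each mean: 18.5/√167 = 1.4316 and 16.0/√220 = 1.0787.
SE(x̄₁ − x̄₂) = √(1.4316² + 1.0787²) = 1.7925 for independent samples with unequal variances.
With z* = 2.576, the margin is 2.576 × 1.7925 = 4.6175.
x̄₁ − x̄₂ = 119 − 136 = -17.0000; the interval is -17.0000 ± 4.6175 = (-21.62, -12.38).

(-21.62, -12.38)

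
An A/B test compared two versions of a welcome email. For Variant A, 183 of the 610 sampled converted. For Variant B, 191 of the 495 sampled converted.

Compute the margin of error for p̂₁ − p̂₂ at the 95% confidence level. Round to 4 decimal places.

First, p̂₁ = 183/610 = 0.3000; p̂₂ = 191/495 = 0.3859.
The two standard errors are √(0.3000×0.7000/610) = 0.01855 and √(0.3859×0.6141/495) = 0.02188.
Because the samples are independent, SE_diff = √(0.01855² + 0.02188²) = 0.02869.
Using z* = 1.960 for 95%, ME = 1.960 × 0.02869 = 0.05623.

0.0562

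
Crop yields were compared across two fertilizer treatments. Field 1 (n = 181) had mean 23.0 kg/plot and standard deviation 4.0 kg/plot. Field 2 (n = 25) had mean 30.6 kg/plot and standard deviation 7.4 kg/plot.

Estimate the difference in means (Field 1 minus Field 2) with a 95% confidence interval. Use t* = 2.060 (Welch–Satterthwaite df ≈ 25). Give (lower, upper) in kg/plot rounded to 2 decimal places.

Standard errors of each mean: 4.0/√181 = 0.2973 and 7.4/√25 = 1.4800.
SE(x̄₁ − x̄₂) = √(0.2973² + 1.4800²) = 1.5096 for independent samples with unequal variances.
With t* = 2.060, the margin is 2.060 × 1.5096 = 3.1098.
x̄₁ − x̄₂ = 23.0 − 30.6 = -7.6000; the interval is -7.6000 ± 3.1098 = (-10.71, -4.49).

(-10.71, -4.49)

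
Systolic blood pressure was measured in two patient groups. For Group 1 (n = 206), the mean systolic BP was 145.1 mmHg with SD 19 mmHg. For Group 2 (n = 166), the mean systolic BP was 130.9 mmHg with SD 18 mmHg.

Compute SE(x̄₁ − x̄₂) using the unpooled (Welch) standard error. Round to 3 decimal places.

1.925

SE₁ = s₁/√n₁ = 19/√206 = 1.3238; SE₂ = 18/√166 = 1.3971.
Independent samples, unequal variances: SE_diff = √(SE₁² + SE₂²) = √(1.75244644 + 1.95188841) = 1.9247.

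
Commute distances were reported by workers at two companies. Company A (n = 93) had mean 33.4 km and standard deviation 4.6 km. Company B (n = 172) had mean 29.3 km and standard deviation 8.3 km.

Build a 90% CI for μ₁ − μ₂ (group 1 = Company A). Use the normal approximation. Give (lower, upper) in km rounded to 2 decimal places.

Per-group SEs: s₁/√n₁ = 4.6/√93 = 0.4770, s₂/√n₂ = 8.3/√172 = 0.6329.
Unpooled SE of the difference: √(0.227529 + 0.40056241) = 0.7925.
Margin of error = z* · SE = 1.645 × 0.7925 = 1.3037.
x̄₁ − x̄₂ = 33.4 − 29.3 = 4.1000.
CI: 4.1000 ± 1.3037 = (2.80, 5.40).

(2.80, 5.40)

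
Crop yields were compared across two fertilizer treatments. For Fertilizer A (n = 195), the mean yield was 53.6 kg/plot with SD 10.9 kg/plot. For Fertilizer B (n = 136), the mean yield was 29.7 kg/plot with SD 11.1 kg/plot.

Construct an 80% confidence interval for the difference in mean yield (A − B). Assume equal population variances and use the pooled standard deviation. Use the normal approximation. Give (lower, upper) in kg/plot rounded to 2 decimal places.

Pooled variance s_p² = [194·10.9² + 135·11.1²] / (195+136−2) = 120.6155, so s_p = 10.9825.
SE_diff = s_p·√(1/n₁ + 1/n₂) = 10.9825·√(1/195 + 1/136) = 1.2270.
z* = 1.282; margin = 1.282 × 1.2270 = 1.5730.
Difference = 53.6 − 29.7 = 23.9000.
23.9000 ± 1.5730 → (22.33, 25.47).

(22.33, 25.47)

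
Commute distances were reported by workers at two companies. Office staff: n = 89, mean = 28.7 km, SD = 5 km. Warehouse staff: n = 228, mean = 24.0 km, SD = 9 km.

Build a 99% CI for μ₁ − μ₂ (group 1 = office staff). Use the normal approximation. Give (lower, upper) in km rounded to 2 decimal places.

(2.65, 6.75)

Standard errors of each mean: 5/√89 = 0.5300 and 9/√228 = 0.5960.
SE(x̄₁ − x̄₂) = √(0.5300² + 0.5960²) = 0.7976 for independent samples with unequal variances.
With z* = 2.576, the margin is 2.576 × 0.7976 = 2.0546.
x̄₁ − x̄₂ = 28.7 − 24.0 = 4.7000; the interval is 4.7000 ± 2.0546 = (2.65, 6.75).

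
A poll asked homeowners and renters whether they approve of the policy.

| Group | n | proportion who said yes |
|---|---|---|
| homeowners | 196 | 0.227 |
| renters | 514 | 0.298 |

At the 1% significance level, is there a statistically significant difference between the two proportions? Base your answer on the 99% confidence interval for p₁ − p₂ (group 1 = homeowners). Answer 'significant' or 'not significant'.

not significant

Each SE is √(p̂(1−p̂)/n): √(0.2270·0.7730/196) = 0.02992 and √(0.2980·0.7020/514) = 0.02017.
SE(p̂₁ − p̂₂) = √(SE₁² + SE₂²) = √(0.0008952064 + 0.0004068289) = 0.03608, since the two samples are independent.
At 99% confidence z* = 2.576; margin = 2.576 × 0.03608 = 0.09294.
The difference is 0.2270 − 0.2980 = -0.0710, so the interval is -0.0710 ± 0.09294 = (-0.16394, 0.02194).
The interval (-0.16394, 0.02194) contains 0, so the difference is not significant.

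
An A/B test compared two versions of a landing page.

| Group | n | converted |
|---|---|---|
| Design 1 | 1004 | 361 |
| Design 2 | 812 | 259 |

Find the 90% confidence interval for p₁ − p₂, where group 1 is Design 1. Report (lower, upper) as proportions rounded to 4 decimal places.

p̂₁ = 361/1004 = 0.3596 and p̂₂ = 259/812 = 0.3190.
SE₁ = √(p̂₁(1−p̂₁)/n₁) = √(0.3596·0.6404/1004) = 0.01514; SE₂ = √(0.3190·0.6810/812) = 0.01636.
Independent samples: SE of the difference = √(SE₁² + SE₂²) = √(0.0002292196 + 0.0002676496) = 0.02229.
z* for 90% confidence is 1.645, so the margin of error is 1.645 × 0.02229 = 0.03667.
Point estimate p̂₁ − p̂₂ = 0.3596 − 0.3190 = 0.0406.
0.0406 ± 0.03667 → (0.0039, 0.0773).

(0.0039, 0.0773)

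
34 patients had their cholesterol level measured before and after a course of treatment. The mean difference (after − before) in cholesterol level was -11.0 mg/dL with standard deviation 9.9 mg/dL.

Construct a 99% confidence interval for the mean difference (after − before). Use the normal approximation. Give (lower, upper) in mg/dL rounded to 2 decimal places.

(-15.37, -6.63)

Paired design: SE = s_d/√n = 9.9/√34 = 1.6978.
z* = 2.576; margin of error = 2.576 × 1.6978 = 4.3735.
-11.0 ± 4.3735 → (-15.37, -6.63).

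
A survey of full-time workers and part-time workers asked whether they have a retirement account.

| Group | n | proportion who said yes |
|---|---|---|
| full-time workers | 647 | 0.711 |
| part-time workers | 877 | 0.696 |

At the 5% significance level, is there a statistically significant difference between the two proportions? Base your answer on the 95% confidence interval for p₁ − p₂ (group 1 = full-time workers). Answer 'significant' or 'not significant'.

The two standard errors are √(0.7110×0.2890/647) = 0.01782 and √(0.6960×0.3040/877) = 0.01553.
Because the samples are independent, SE_diff = √(0.01782² + 0.01553²) = 0.02364.
Using z* = 1.960 for 95%, ME = 1.960 × 0.02364 = 0.04633.
p̂₁ − p̂₂ = 0.0150; interval 0.0150 ± 0.04633 gives (-0.03133, 0.06133).
The interval (-0.03133, 0.06133) contains 0, so the difference is not significant.

not significant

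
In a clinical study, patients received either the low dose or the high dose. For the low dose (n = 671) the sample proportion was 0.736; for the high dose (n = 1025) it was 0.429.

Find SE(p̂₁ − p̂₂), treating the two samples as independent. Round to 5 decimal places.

0.02299

Each SE is √(p̂(1−p̂)/n): √(0.7360·0.2640/671) = 0.01702 and √(0.4290·0.5710/1025) = 0.01546.
SE(p̂₁ − p̂₂) = √(SE₁² + SE₂²) = √(0.0002896804 + 0.0002390116) = 0.02299, since the two samples are independent.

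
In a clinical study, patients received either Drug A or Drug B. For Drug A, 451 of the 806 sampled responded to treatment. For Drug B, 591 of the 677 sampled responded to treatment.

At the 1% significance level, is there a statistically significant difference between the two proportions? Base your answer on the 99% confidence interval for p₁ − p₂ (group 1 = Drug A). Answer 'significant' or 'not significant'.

First, p̂₁ = 451/806 = 0.5596; p̂₂ = 591/677 = 0.8730.
The two standard errors are √(0.5596×0.4404/806) = 0.01749 and √(0.8730×0.1270/677) = 0.01280.
Because the samples are independent, SE_diff = √(0.01749² + 0.01280²) = 0.02167.
Using z* = 2.576 for 99%, ME = 2.576 × 0.02167 = 0.05582.
p̂₁ − p̂₂ = -0.3134; interval -0.3134 ± 0.05582 gives (-0.36922, -0.25758).
The interval (-0.36922, -0.25758) does not contain 0, so the difference is significant.

significant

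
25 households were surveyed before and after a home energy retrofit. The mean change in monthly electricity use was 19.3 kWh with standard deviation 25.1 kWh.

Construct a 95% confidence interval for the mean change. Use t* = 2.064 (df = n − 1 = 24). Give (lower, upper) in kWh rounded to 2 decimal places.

This is a matched-pairs design, so SE = s_d/√n = 25.1/√25 = 5.0200.
Margin = 2.064 × 5.0200 = 10.3613; the interval is 19.3 ± 10.3613 = (8.94, 29.66).

(8.94, 29.66)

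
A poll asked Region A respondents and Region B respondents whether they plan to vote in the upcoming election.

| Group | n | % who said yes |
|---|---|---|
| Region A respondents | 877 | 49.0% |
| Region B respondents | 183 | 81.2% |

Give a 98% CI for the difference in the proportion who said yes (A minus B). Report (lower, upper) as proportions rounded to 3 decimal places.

Each SE is √(p̂(1−p̂)/n): √(0.4900·0.5100/877) = 0.01688 and √(0.8120·0.1880/183) = 0.02888.
SE(p̂₁ − p̂₂) = √(SE₁² + SE₂²) = √(0.0002849344 + 0.0008340544) = 0.03345, since the two samples are independent.
At 98% confidence z* = 2.326; margin = 2.326 × 0.03345 = 0.07780.
The difference is 0.4900 − 0.8120 = -0.3220, so the interval is -0.3220 ± 0.07780 = (-0.400, -0.244).

(-0.400, -0.244)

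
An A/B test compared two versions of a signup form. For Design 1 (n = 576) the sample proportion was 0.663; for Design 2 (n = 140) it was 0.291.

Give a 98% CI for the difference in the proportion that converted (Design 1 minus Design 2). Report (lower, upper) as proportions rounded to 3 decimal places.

The two standard errors are √(0.6630×0.3370/576) = 0.01970 and √(0.2910×0.7090/140) = 0.03839.
Because the samples are independent, SE_diff = √(0.01970² + 0.03839²) = 0.04315.
Using z* = 2.326 for 98%, ME = 2.326 × 0.04315 = 0.10037.
p̂₁ − p̂₂ = 0.3720; interval 0.3720 ± 0.10037 gives (0.272, 0.472).

(0.272, 0.472)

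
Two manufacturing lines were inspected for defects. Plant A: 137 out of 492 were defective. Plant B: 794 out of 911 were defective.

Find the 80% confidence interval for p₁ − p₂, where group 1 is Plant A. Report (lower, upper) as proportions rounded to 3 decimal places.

(-0.623, -0.564)

First, p̂₁ = 137/492 = 0.2785; p̂₂ = 794/911 = 0.8716.
The two standard errors are √(0.2785×0.7215/492) = 0.02021 and √(0.8716×0.1284/911) = 0.01108.
Because the samples are independent, SE_diff = √(0.02021² + 0.01108²) = 0.02305.
Using z* = 1.282 for 80%, ME = 1.282 × 0.02305 = 0.02955.
p̂₁ − p̂₂ = -0.5931; interval -0.5931 ± 0.02955 gives (-0.623, -0.564).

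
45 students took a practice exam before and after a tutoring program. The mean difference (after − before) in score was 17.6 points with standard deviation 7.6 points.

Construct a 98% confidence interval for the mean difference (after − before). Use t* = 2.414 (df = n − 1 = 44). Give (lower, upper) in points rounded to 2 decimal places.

This is a matched-pairs design, so SE = s_d/√n = 7.6/√45 = 1.1329.
Margin = 2.414 × 1.1329 = 2.7348; the interval is 17.6 ± 2.7348 = (14.87, 20.33).

(14.87, 20.33)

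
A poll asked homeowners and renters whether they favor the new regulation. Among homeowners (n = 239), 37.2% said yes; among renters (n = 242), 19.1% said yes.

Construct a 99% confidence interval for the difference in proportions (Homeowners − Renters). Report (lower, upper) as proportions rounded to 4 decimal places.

(0.0774, 0.2846)

The two standard errors are √(0.3720×0.6280/239) = 0.03126 and √(0.1910×0.8090/242) = 0.02527.
Because the samples are independent, SE_diff = √(0.03126² + 0.02527²) = 0.04020.
Using z* = 2.576 for 99%, ME = 2.576 × 0.04020 = 0.10356.
p̂₁ − p̂₂ = 0.1810; interval 0.1810 ± 0.10356 gives (0.0774, 0.2846).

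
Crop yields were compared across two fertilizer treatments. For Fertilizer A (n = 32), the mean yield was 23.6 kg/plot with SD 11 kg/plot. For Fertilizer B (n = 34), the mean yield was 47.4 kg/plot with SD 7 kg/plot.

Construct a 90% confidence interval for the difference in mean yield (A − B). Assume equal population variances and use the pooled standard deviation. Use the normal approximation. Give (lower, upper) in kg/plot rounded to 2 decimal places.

(-27.51, -20.09)

Pooled variance s_p² = [31·11² + 33·7²] / (32+34−2) = 83.8750, so s_p = 9.1583.
SE_diff = s_p·√(1/n₁ + 1/n₂) = 9.1583·√(1/32 + 1/34) = 2.2557.
z* = 1.645; margin = 1.645 × 2.2557 = 3.7106.
Difference = 23.6 − 47.4 = -23.8000.
-23.8000 ± 3.7106 → (-27.51, -20.09).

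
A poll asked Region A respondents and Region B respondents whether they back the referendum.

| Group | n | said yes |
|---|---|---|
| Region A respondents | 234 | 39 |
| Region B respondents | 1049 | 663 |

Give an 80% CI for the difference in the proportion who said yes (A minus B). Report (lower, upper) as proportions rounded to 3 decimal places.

(-0.502, -0.429)

p̂₁ = 39/234 = 0.1667 and p̂₂ = 663/1049 = 0.6320.
SE₁ = √(p̂₁(1−p̂₁)/n₁) = √(0.1667·0.8333/234) = 0.02436; SE₂ = √(0.6320·0.3680/1049) = 0.01489.
Independent samples: SE of the difference = √(SE₁² + SE₂²) = √(0.0005934096 + 0.0002217121) = 0.02855.
z* for 80% confidence is 1.282, so the margin of error is 1.282 × 0.02855 = 0.03660.
Point estimate p̂₁ − p̂₂ = 0.1667 − 0.6320 = -0.4653.
-0.4653 ± 0.03660 → (-0.502, -0.429).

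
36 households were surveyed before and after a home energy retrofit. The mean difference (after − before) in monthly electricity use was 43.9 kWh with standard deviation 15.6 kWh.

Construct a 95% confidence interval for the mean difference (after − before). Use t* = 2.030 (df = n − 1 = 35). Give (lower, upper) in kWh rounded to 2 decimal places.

Paired design: SE = s_d/√n = 15.6/√36 = 2.6000.
t* = 2.030; margin of error = 2.030 × 2.6000 = 5.2780.
43.9 ± 5.2780 → (38.62, 49.18).

(38.62, 49.18)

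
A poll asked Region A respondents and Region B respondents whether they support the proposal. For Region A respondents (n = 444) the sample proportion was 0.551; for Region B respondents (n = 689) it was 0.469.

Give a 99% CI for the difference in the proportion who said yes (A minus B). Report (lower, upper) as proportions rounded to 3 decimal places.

SE₁ = √(p̂₁(1−p̂₁)/n₁) = √(0.5510·0.4490/444) = 0.02361; SE₂ = √(0.4690·0.5310/689) = 0.01901.
Independent samples: SE of the difference = √(SE₁² + SE₂²) = √(0.0005574321 + 0.0003613801) = 0.03031.
z* for 99% confidence is 2.576, so the margin of error is 2.576 × 0.03031 = 0.07808.
Point estimate p̂₁ − p̂₂ = 0.5510 − 0.4690 = 0.0820.
0.0820 ± 0.07808 → (0.004, 0.160).

(0.004, 0.160)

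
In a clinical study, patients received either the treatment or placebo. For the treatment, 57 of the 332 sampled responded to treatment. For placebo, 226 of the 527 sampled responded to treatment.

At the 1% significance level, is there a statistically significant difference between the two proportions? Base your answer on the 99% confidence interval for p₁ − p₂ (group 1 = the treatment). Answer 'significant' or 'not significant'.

Sample proportions: 57/332 = 0.1717, 226/527 = 0.4288.
Each SE is √(p̂(1−p̂)/n): √(0.1717·0.8283/332) = 0.02070 and √(0.4288·0.5712/527) = 0.02156.
SE(p̂₁ − p̂₂) = √(SE₁² + SE₂²) = √(0.00042849 + 0.0004648336) = 0.02989, since the two samples are independent.
At 99% confidence z* = 2.576; margin = 2.576 × 0.02989 = 0.07700.
The difference is 0.1717 − 0.4288 = -0.2571, so the interval is -0.2571 ± 0.07700 = (-0.33410, -0.18010).
The interval (-0.33410, -0.18010) does not contain 0, so the difference is significant.

significant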